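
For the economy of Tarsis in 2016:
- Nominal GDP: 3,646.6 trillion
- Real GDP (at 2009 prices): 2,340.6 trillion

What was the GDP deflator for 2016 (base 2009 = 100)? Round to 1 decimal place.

GDP deflator = (Nominal / Real) × 100 = 3646.6 / 2340.6 × 100 = 155.80.

155.8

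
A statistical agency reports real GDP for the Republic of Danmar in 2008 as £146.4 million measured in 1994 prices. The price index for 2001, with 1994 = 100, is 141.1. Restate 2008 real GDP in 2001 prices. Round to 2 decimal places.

Real GDP in 2001 prices = Real GDP in 1994 prices × (P_2001/P_1994) = 146.4 × 1.411 = 206.57.

£206.57 million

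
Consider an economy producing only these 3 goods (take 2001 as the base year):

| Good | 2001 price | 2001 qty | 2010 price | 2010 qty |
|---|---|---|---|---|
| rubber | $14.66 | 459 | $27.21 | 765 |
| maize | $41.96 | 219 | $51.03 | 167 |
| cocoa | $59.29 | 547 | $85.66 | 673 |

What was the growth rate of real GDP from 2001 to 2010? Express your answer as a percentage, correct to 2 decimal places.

20.22%

Real GDP 2001 = Nominal GDP 2001 = 14.66·459 + 41.96·219 + 59.29·547 = 48349.81.
Real GDP 2010 (at 2001 prices) = 14.66·765 + 41.96·167 + 59.29·673 = 58124.39.
Real growth = 58124.39/48349.81 − 1 = 0.2022.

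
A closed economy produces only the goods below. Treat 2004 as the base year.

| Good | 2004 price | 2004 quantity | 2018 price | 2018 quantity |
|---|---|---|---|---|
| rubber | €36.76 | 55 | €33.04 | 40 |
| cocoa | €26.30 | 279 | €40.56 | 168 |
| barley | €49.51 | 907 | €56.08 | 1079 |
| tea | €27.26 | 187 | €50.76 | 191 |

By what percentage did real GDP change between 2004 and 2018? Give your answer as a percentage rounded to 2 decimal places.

8.68%

Real GDP 2004 = Nominal GDP 2004 = 36.76·55 + 26.30·279 + 49.51·907 + 27.26·187 = 59362.69.
Real GDP 2018 (at 2004 prices) = 36.76·40 + 26.30·168 + 49.51·1079 + 27.26·191 = 64516.75.
Real growth = 64516.75/59362.69 − 1 = 0.0868.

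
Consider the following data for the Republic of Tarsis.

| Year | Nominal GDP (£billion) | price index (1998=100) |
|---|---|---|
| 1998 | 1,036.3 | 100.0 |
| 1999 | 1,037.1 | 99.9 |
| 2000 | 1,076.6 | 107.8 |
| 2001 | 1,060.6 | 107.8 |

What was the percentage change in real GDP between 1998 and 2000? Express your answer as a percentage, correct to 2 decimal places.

Real GDP 1998 = 1036.3/1.000 = 1036.30.
Real GDP 2000 = 1076.6/1.078 = 998.70.
Change = 998.70/1036.30 − 1 = -0.0363.

-3.63%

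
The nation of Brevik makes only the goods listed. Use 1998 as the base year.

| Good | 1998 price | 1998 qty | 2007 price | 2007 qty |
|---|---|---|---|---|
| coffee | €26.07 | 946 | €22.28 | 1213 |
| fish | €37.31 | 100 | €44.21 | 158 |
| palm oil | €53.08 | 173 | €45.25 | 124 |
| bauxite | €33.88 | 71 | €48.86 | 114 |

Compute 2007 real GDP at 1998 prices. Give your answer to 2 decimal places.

Real GDP 2007 = Σ (p_1998 × q_2007) = 26.07·1213 + 37.31·158 + 53.08·124 + 33.88·114 = 47962.13.

€47962.13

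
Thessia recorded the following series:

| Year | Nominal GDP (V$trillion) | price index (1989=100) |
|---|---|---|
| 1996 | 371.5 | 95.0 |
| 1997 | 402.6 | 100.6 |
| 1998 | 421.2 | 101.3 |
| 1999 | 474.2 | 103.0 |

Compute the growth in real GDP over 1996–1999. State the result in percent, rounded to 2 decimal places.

Real GDP 1996 = 371.5/0.950 = 391.05.
Real GDP 1999 = 474.2/1.030 = 460.39.
Change = 460.39/391.05 − 1 = 0.1773.

17.73%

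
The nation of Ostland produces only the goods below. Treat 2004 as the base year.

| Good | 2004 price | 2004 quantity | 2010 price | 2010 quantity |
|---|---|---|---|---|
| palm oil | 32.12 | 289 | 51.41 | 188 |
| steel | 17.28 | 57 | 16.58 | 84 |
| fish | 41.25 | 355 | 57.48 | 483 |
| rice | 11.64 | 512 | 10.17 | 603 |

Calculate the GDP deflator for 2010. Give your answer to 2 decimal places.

Nominal GDP 2010 = 51.41·188 + 16.58·84 + 57.48·483 + 10.17·603 = 44953.15.
Real GDP 2010 (at 2004 prices) = 32.12·188 + 17.28·84 + 41.25·483 + 11.64·603 = 34432.75.
Deflator = Nominal/Real × 100 = 44953.15/34432.75 × 100 = 130.553.

130.55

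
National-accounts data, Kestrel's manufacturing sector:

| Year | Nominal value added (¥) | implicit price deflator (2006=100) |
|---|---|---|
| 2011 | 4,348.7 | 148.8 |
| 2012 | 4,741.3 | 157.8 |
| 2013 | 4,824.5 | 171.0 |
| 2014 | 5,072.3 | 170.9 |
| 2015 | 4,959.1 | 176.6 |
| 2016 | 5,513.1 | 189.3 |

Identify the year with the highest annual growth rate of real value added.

2012: real = 4741.3/1.578 = 3004.63; growth vs 2011 (2922.51) = 2.81%.
2013: real = 4824.5/1.710 = 2821.35; growth vs 2012 (3004.63) = -6.10%.
2014: real = 5072.3/1.709 = 2967.99; growth vs 2013 (2821.35) = 5.20%.
2015: real = 4959.1/1.766 = 2808.10; growth vs 2014 (2967.99) = -5.39%.
2016: real = 5513.1/1.893 = 2912.36; growth vs 2015 (2808.10) = 3.71%.

2014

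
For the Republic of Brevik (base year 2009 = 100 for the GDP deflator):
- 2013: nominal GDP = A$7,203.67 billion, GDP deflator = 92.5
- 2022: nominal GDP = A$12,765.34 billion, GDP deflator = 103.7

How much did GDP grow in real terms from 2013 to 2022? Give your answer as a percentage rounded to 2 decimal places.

58.07%

Real GDP 2013 = 7203.67 / 0.925 = 7787.75.
Real GDP 2022 = 12765.34 / 1.037 = 12309.87.
Real growth = 12309.87 / 7787.75 − 1 = 0.5807.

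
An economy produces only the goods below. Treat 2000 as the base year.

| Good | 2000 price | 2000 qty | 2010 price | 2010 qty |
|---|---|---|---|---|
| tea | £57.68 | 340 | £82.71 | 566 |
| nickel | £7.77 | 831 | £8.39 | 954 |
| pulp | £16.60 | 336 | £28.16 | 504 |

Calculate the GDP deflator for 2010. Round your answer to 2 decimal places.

142.51

Nominal GDP 2010 = 82.71·566 + 8.39·954 + 28.16·504 = 69010.56.
Real GDP 2010 (at 2000 prices) = 57.68·566 + 7.77·954 + 16.60·504 = 48425.86.
Deflator = Nominal/Real × 100 = 69010.56/48425.86 × 100 = 142.508.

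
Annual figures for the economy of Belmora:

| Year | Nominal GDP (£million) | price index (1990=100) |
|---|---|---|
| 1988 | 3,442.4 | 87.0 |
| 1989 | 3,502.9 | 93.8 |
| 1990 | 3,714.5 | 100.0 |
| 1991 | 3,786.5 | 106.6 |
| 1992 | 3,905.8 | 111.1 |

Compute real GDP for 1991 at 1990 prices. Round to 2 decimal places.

£3,552.06 million

Real GDP 1991 = 3786.5 / 1.066 = 3552.06.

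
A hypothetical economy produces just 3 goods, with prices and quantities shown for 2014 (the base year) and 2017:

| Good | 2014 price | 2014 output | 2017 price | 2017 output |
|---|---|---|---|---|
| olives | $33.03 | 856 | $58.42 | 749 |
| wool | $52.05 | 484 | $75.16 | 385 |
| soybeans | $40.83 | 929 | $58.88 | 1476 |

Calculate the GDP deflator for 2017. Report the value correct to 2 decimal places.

151.94

Nominal GDP 2017 = 58.42·749 + 75.16·385 + 58.88·1476 = 159600.06.
Real GDP 2017 (at 2014 prices) = 33.03·749 + 52.05·385 + 40.83·1476 = 105043.80.
Deflator = Nominal/Real × 100 = 159600.06/105043.80 × 100 = 151.937.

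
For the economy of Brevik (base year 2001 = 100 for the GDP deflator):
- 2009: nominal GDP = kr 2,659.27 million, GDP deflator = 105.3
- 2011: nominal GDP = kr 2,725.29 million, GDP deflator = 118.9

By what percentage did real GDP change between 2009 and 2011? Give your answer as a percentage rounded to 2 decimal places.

-9.24%

Deflate each year: 2009 → 2659.27/1.053 = 2525.42; 2011 → 2725.29/1.189 = 2292.09.
So real GDP changed by 2292.09/2525.42 − 1 = -0.0924, i.e. -9.24%.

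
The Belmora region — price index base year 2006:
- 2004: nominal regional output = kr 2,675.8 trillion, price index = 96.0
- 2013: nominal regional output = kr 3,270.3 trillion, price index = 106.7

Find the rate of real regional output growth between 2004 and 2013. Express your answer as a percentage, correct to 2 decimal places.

Deflate each year: 2004 → 2675.8/0.960 = 2787.29; 2013 → 3270.3/1.067 = 3064.95.
So real regional output changed by 3064.95/2787.29 − 1 = 0.0996, i.e. 9.96%.

9.96%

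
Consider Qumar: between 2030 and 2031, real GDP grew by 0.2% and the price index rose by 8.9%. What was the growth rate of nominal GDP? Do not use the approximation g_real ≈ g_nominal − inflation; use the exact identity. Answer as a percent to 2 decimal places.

(1 + g_nom) = (1 + g_real)(1 + π) = 1.0020 × 1.0890 = 1.09118.

9.12%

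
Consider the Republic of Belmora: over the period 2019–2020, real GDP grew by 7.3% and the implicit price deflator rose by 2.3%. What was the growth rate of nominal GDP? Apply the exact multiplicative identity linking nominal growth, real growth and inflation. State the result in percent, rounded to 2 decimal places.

(1 + g_nom) = (1 + g_real)(1 + π) = 1.0730 × 1.0230 = 1.09768.

9.77%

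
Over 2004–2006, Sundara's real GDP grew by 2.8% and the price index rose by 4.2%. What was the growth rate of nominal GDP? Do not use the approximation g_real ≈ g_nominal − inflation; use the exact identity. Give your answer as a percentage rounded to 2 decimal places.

(1 + g_nom) = (1 + g_real)(1 + π) = 1.0280 × 1.0420 = 1.07118.

7.12%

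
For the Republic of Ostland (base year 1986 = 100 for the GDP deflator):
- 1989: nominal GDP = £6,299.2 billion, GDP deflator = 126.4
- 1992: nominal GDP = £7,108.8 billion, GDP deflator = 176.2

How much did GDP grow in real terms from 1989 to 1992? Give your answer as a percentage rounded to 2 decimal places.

-19.04%

Deflate each year: 1989 → 6299.2/1.264 = 4983.54; 1992 → 7108.8/1.762 = 4034.51.
So real GDP changed by 4034.51/4983.54 − 1 = -0.1904, i.e. -19.04%.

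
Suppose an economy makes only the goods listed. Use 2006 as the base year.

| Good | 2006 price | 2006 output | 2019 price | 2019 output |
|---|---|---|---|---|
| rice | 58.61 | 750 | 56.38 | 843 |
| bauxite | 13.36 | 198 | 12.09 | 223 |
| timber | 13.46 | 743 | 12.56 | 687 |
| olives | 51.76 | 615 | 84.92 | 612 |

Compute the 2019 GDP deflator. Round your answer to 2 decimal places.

Nominal GDP 2019 = 56.38·843 + 12.09·223 + 12.56·687 + 84.92·612 = 110824.17.
Real GDP 2019 (at 2006 prices) = 58.61·843 + 13.36·223 + 13.46·687 + 51.76·612 = 93311.65.
Deflator = Nominal/Real × 100 = 110824.17/93311.65 × 100 = 118.768.

118.77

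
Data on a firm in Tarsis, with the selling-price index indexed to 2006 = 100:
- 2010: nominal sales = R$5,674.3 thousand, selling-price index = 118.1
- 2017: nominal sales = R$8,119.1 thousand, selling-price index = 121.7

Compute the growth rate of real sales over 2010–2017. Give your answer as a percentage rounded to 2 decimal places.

38.85%

Real sales 2010 = 5674.3 / 1.181 = 4804.66.
Real sales 2017 = 8119.1 / 1.217 = 6671.41.
Real growth = 6671.41 / 4804.66 − 1 = 0.3885.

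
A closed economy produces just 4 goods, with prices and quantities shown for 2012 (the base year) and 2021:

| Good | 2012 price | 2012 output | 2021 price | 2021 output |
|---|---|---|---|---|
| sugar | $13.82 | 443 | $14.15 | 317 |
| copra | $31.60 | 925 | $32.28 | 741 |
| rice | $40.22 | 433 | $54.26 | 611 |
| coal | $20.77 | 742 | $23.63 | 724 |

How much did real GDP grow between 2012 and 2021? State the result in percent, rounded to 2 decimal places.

Real GDP 2012 = Nominal GDP 2012 = 13.82·443 + 31.60·925 + 40.22·433 + 20.77·742 = 68178.86.
Real GDP 2021 (at 2012 prices) = 13.82·317 + 31.60·741 + 40.22·611 + 20.77·724 = 67408.44.
Real growth = 67408.44/68178.86 − 1 = -0.0113.

-1.13%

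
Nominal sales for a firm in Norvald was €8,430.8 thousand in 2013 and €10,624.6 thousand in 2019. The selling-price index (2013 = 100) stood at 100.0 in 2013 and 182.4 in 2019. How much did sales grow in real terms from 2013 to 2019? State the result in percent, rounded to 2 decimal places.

-30.91%

Real sales 2013 = 8430.8 / 1.000 = 8430.80.
Real sales 2019 = 10624.6 / 1.824 = 5824.89.
Real growth = 5824.89 / 8430.80 − 1 = -0.3091.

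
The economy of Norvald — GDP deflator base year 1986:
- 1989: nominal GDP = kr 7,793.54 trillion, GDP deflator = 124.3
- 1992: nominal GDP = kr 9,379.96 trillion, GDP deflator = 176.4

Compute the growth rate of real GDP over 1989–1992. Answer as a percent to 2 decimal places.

-15.19%

Deflate each year: 1989 → 7793.54/1.243 = 6269.94; 1992 → 9379.96/1.764 = 5317.44.
So real GDP changed by 5317.44/6269.94 − 1 = -0.1519, i.e. -15.19%.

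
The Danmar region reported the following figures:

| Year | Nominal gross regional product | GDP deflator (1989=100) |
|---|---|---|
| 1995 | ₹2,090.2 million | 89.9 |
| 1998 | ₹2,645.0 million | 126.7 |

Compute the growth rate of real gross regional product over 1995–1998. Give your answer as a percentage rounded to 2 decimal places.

Deflate each year: 1995 → 2090.2/0.899 = 2325.03; 1998 → 2645.0/1.267 = 2087.61.
So real gross regional product changed by 2087.61/2325.03 − 1 = -0.1021, i.e. -10.21%.

-10.21%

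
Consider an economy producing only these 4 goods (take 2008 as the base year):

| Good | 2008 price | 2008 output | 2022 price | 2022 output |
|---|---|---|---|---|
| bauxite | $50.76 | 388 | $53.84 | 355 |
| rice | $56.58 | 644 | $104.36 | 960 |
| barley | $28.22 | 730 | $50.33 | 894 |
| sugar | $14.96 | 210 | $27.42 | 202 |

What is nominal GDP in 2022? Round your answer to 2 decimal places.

$169832.66

Nominal GDP 2022 = Σ (p_2022 × q_2022) = 53.84·355 + 104.36·960 + 50.33·894 + 27.42·202 = 169832.66.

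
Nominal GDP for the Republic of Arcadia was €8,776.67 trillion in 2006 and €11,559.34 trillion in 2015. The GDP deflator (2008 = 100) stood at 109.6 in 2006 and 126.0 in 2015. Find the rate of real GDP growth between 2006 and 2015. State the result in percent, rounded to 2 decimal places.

Real GDP 2006 = 8776.67 / 1.096 = 8007.91.
Real GDP 2015 = 11559.34 / 1.260 = 9174.08.
Real growth = 9174.08 / 8007.91 − 1 = 0.1456.

14.56%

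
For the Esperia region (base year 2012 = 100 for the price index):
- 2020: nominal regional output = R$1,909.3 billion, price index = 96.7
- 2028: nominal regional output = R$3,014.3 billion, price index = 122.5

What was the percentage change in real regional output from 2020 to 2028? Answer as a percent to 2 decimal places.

24.62%

Deflate each year: 2020 → 1909.3/0.967 = 1974.46; 2028 → 3014.3/1.225 = 2460.65.
So real regional output changed by 2460.65/1974.46 − 1 = 0.2462, i.e. 24.62%.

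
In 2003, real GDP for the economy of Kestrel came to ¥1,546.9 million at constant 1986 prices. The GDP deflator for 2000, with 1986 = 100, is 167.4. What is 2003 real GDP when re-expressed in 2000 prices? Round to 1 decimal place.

Real GDP in 2000 prices = Real GDP in 1986 prices × (P_2000/P_1986) = 1546.9 × 1.674 = 2589.51.

¥2,589.5 million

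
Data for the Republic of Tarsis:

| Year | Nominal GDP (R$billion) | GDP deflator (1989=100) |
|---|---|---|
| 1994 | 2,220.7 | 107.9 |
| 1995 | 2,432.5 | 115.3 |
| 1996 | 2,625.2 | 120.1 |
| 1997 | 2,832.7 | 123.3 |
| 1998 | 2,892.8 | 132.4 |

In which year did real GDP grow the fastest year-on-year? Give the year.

1995: real = 2432.5/1.153 = 2109.71; growth vs 1994 (2058.11) = 2.51%.
1996: real = 2625.2/1.201 = 2185.85; growth vs 1995 (2109.71) = 3.61%.
1997: real = 2832.7/1.233 = 2297.40; growth vs 1996 (2185.85) = 5.10%.
1998: real = 2892.8/1.324 = 2184.89; growth vs 1997 (2297.40) = -4.90%.

1997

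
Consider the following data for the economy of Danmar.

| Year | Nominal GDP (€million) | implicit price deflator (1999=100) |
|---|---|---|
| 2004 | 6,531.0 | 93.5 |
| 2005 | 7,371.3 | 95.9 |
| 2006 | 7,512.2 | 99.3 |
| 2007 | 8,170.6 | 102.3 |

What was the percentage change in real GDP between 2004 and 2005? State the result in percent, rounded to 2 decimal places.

Real GDP 2004 = 6531.0/0.935 = 6985.03.
Real GDP 2005 = 7371.3/0.959 = 7686.44.
Change = 7686.44/6985.03 − 1 = 0.1004.

10.04%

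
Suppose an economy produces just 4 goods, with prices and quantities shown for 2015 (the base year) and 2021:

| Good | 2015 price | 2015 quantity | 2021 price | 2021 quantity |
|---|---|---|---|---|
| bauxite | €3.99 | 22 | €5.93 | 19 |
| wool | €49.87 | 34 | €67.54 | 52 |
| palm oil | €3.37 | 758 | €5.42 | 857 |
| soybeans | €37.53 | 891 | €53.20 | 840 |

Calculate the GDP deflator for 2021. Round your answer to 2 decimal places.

Nominal GDP 2021 = 5.93·19 + 67.54·52 + 5.42·857 + 53.20·840 = 52957.69.
Real GDP 2021 (at 2015 prices) = 3.99·19 + 49.87·52 + 3.37·857 + 37.53·840 = 37082.34.
Deflator = Nominal/Real × 100 = 52957.69/37082.34 × 100 = 142.811.

142.81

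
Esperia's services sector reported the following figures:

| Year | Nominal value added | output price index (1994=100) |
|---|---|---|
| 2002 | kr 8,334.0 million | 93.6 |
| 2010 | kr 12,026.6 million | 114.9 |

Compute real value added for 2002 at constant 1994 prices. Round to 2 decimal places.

kr 8,903.85 million

Real value added = Nominal / (output price index/100) = 8334.0 / 0.936 = 8903.85.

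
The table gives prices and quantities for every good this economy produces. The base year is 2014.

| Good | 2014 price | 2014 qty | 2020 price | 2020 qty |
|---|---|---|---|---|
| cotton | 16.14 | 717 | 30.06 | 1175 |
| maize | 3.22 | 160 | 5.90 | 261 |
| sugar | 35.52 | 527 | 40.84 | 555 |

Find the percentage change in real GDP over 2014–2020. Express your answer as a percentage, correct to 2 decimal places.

Real GDP 2014 = Nominal GDP 2014 = 16.14·717 + 3.22·160 + 35.52·527 = 30806.62.
Real GDP 2020 (at 2014 prices) = 16.14·1175 + 3.22·261 + 35.52·555 = 39518.52.
Real growth = 39518.52/30806.62 − 1 = 0.2828.

28.28%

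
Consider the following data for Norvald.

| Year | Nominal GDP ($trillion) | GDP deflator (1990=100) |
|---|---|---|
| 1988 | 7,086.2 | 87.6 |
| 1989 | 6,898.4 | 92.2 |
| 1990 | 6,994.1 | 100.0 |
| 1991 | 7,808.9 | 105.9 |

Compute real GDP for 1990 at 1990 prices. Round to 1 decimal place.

$6,994.1 trillion

Real GDP 1990 = 6994.1 / 1.000 = 6994.10.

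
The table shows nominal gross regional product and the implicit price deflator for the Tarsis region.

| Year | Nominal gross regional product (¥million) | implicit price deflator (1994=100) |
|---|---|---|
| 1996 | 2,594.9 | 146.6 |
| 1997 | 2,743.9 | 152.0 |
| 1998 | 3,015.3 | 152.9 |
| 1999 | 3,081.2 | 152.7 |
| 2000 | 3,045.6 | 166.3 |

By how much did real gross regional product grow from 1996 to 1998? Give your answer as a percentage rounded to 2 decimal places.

11.41%

Real gross regional product 1996 = 2594.9/1.466 = 1770.05.
Real gross regional product 1998 = 3015.3/1.529 = 1972.07.
Change = 1972.07/1770.05 − 1 = 0.1141.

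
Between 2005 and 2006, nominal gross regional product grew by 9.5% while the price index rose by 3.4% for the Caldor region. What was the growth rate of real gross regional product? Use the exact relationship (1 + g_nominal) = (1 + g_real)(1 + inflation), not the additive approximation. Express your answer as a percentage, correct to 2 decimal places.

(1 + g_nom) = (1 + g_real)(1 + π), so g_real = 1.0950 / 1.0340 − 1 = 0.05899.

5.90%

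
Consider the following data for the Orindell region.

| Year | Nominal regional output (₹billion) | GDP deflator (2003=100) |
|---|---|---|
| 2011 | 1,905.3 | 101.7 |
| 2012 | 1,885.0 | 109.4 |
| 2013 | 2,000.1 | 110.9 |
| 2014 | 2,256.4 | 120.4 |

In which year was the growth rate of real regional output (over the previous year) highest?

2012: real = 1885.0/1.094 = 1723.03; growth vs 2011 (1873.45) = -8.03%.
2013: real = 2000.1/1.109 = 1803.52; growth vs 2012 (1723.03) = 4.67%.
2014: real = 2256.4/1.204 = 1874.09; growth vs 2013 (1803.52) = 3.91%.

2013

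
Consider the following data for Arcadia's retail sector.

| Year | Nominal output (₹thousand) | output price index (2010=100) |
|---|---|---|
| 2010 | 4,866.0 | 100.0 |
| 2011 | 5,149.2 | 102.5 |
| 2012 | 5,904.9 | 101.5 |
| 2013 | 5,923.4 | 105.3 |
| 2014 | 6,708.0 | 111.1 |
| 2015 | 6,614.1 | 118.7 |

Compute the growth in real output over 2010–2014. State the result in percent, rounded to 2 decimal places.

24.08%

Real output 2010 = 4866.0/1.000 = 4866.00.
Real output 2014 = 6708.0/1.111 = 6037.80.
Change = 6037.80/4866.00 − 1 = 0.2408.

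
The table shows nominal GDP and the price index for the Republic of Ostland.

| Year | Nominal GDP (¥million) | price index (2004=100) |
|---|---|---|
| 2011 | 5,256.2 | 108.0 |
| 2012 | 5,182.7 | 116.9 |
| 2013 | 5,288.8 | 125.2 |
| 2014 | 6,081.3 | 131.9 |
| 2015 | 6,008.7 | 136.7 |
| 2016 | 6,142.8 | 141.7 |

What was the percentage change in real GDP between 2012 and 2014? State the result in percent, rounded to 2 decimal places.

Real GDP 2012 = 5182.7/1.169 = 4433.45.
Real GDP 2014 = 6081.3/1.319 = 4610.54.
Change = 4610.54/4433.45 − 1 = 0.0399.

3.99%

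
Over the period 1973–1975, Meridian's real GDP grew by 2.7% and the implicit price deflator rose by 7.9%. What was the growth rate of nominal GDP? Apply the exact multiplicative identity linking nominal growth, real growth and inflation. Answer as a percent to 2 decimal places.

10.81%

(1 + g_nom) = (1 + g_real)(1 + π) = 1.0270 × 1.0790 = 1.10813.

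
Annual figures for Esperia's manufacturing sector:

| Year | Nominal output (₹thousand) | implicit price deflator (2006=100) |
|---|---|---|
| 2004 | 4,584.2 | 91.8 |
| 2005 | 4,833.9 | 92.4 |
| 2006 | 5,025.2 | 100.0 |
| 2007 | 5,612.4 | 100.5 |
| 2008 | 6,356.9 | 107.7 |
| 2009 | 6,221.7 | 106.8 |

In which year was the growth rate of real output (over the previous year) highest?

2005: real = 4833.9/0.924 = 5231.49; growth vs 2004 (4993.68) = 4.76%.
2006: real = 5025.2/1.000 = 5025.20; growth vs 2005 (5231.49) = -3.94%.
2007: real = 5612.4/1.005 = 5584.48; growth vs 2006 (5025.20) = 11.13%.
2008: real = 6356.9/1.077 = 5902.41; growth vs 2007 (5584.48) = 5.69%.
2009: real = 6221.7/1.068 = 5825.56; growth vs 2008 (5902.41) = -1.30%.

2007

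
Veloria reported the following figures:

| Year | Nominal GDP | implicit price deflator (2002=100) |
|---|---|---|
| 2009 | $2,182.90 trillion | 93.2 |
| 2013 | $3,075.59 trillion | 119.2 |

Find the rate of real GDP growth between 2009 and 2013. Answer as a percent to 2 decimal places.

Deflate each year: 2009 → 2182.90/0.932 = 2342.17; 2013 → 3075.59/1.192 = 2580.19.
So real GDP changed by 2580.19/2342.17 − 1 = 0.1016, i.e. 10.16%.

10.16%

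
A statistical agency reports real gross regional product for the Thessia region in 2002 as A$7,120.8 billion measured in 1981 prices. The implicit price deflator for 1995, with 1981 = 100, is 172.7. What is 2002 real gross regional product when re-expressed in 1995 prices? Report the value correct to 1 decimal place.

Real gross regional product in 1995 prices = Real gross regional product in 1981 prices × (P_1995/P_1981) = 7120.8 × 1.727 = 12297.62.

A$12,297.6 billion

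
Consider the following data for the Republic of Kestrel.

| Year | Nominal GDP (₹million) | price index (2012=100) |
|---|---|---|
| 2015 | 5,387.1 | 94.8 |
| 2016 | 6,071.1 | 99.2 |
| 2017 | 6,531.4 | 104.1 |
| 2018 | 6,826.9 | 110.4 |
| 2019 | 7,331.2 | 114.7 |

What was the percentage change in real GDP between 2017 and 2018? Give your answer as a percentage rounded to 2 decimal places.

Real GDP 2017 = 6531.4/1.041 = 6274.16.
Real GDP 2018 = 6826.9/1.104 = 6183.79.
Change = 6183.79/6274.16 − 1 = -0.0144.

-1.44%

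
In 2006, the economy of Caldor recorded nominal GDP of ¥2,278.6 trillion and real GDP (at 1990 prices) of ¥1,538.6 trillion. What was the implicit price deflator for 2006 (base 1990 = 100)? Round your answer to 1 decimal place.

implicit price deflator = (Nominal / Real) × 100 = 2278.6 / 1538.6 × 100 = 148.10.

148.1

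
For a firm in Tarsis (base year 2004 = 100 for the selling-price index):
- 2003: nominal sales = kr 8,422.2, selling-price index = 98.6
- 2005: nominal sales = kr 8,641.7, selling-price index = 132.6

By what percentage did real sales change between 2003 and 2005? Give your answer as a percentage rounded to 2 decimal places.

-23.70%

Real sales 2003 = 8422.2 / 0.986 = 8541.78.
Real sales 2005 = 8641.7 / 1.326 = 6517.12.
Real growth = 6517.12 / 8541.78 − 1 = -0.2370.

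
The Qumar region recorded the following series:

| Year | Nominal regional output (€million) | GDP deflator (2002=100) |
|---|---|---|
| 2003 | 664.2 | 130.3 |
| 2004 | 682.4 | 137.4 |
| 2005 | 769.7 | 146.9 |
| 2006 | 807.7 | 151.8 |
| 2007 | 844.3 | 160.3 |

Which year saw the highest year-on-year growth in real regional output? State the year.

2004: real = 682.4/1.374 = 496.65; growth vs 2003 (509.75) = -2.57%.
2005: real = 769.7/1.469 = 523.96; growth vs 2004 (496.65) = 5.50%.
2006: real = 807.7/1.518 = 532.08; growth vs 2005 (523.96) = 1.55%.
2007: real = 844.3/1.603 = 526.70; growth vs 2006 (532.08) = -1.01%.

2005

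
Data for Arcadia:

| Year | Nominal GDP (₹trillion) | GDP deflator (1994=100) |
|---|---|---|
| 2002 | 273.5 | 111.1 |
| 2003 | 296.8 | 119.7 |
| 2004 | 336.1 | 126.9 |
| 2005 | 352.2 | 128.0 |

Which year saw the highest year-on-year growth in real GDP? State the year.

2004

2003: real = 296.8/1.197 = 247.95; growth vs 2002 (246.17) = 0.72%.
2004: real = 336.1/1.269 = 264.85; growth vs 2003 (247.95) = 6.82%.
2005: real = 352.2/1.280 = 275.16; growth vs 2004 (264.85) = 3.89%.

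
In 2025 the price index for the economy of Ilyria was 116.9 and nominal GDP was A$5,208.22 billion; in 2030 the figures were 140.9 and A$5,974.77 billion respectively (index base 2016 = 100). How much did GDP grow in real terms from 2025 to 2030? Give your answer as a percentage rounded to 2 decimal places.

-4.82%

Real GDP 2025 = 5208.22 / 1.169 = 4455.28.
Real GDP 2030 = 5974.77 / 1.409 = 4240.43.
Real growth = 4240.43 / 4455.28 − 1 = -0.0482.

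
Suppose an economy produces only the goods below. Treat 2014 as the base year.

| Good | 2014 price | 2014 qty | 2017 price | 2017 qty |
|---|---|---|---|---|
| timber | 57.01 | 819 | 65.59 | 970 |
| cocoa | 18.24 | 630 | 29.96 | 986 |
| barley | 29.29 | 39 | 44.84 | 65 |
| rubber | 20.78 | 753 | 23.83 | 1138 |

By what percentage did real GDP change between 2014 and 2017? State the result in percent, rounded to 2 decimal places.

Real GDP 2014 = Nominal GDP 2014 = 57.01·819 + 18.24·630 + 29.29·39 + 20.78·753 = 74972.04.
Real GDP 2017 (at 2014 prices) = 57.01·970 + 18.24·986 + 29.29·65 + 20.78·1138 = 98835.83.
Real growth = 98835.83/74972.04 − 1 = 0.3183.

31.83%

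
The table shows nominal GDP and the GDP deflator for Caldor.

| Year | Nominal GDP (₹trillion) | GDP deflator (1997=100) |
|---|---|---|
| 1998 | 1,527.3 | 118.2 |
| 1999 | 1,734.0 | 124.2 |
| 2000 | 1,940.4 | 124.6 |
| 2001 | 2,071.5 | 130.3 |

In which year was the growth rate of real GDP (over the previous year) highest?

2000

1999: real = 1734.0/1.242 = 1396.14; growth vs 1998 (1292.13) = 8.05%.
2000: real = 1940.4/1.246 = 1557.30; growth vs 1999 (1396.14) = 11.54%.
2001: real = 2071.5/1.303 = 1589.79; growth vs 2000 (1557.30) = 2.09%.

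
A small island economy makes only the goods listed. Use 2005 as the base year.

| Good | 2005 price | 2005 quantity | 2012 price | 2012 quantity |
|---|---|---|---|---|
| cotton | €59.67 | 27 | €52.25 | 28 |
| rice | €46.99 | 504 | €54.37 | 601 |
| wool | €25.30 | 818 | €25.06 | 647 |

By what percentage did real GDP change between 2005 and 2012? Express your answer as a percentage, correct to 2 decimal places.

0.63%

Real GDP 2005 = Nominal GDP 2005 = 59.67·27 + 46.99·504 + 25.30·818 = 45989.45.
Real GDP 2012 (at 2005 prices) = 59.67·28 + 46.99·601 + 25.30·647 = 46280.85.
Real growth = 46280.85/45989.45 − 1 = 0.0063.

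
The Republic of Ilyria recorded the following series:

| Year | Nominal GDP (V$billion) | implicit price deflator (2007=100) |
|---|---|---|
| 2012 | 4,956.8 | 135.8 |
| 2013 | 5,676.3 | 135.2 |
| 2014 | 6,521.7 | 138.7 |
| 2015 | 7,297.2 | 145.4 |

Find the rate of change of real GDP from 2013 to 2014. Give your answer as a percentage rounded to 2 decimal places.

11.99%

Real GDP 2013 = 5676.3/1.352 = 4198.45.
Real GDP 2014 = 6521.7/1.387 = 4702.02.
Change = 4702.02/4198.45 − 1 = 0.1199.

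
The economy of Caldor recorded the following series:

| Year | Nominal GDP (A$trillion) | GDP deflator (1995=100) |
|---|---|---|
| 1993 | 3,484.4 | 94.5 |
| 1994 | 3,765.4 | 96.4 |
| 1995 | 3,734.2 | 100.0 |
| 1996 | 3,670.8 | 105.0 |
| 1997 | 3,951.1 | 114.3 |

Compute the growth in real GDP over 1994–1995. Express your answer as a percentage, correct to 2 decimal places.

Real GDP 1994 = 3765.4/0.964 = 3906.02.
Real GDP 1995 = 3734.2/1.000 = 3734.20.
Change = 3734.20/3906.02 − 1 = -0.0440.

-4.40%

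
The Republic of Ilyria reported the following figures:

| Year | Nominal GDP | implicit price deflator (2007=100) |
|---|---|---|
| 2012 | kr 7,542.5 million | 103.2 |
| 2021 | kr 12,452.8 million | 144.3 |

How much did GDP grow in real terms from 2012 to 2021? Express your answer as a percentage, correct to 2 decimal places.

Real GDP 2012 = 7542.5 / 1.032 = 7308.62.
Real GDP 2021 = 12452.8 / 1.443 = 8629.80.
Real growth = 8629.80 / 7308.62 − 1 = 0.1808.

18.08%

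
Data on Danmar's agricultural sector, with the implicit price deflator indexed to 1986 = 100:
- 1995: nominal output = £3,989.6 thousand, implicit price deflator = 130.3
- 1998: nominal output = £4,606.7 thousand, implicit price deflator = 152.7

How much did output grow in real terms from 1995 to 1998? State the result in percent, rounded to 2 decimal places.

-1.47%

Deflate each year: 1995 → 3989.6/1.303 = 3061.86; 1998 → 4606.7/1.527 = 3016.83.
So real output changed by 3016.83/3061.86 − 1 = -0.0147, i.e. -1.47%.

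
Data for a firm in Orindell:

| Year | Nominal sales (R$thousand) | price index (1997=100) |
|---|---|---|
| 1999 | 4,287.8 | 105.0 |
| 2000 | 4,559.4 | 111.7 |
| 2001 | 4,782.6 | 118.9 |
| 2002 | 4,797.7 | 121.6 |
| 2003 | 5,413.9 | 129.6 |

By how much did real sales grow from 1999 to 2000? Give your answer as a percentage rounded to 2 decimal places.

-0.04%

Real sales 1999 = 4287.8/1.050 = 4083.62.
Real sales 2000 = 4559.4/1.117 = 4081.83.
Change = 4081.83/4083.62 − 1 = -0.0004.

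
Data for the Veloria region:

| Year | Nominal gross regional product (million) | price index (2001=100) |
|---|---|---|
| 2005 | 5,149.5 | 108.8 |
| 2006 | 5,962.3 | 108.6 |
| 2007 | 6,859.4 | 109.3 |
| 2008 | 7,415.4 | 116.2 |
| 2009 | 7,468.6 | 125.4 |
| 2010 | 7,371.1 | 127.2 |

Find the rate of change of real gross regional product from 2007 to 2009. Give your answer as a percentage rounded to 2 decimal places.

-5.10%

Real gross regional product 2007 = 6859.4/1.093 = 6275.75.
Real gross regional product 2009 = 7468.6/1.254 = 5955.82.
Change = 5955.82/6275.75 − 1 = -0.0510.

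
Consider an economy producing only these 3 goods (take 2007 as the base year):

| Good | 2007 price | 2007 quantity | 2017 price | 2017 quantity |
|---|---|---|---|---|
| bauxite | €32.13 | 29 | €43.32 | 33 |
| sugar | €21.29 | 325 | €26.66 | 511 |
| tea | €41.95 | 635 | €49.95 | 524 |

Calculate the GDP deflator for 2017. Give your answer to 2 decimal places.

Nominal GDP 2017 = 43.32·33 + 26.66·511 + 49.95·524 = 41226.62.
Real GDP 2017 (at 2007 prices) = 32.13·33 + 21.29·511 + 41.95·524 = 33921.28.
Deflator = Nominal/Real × 100 = 41226.62/33921.28 × 100 = 121.536.

121.54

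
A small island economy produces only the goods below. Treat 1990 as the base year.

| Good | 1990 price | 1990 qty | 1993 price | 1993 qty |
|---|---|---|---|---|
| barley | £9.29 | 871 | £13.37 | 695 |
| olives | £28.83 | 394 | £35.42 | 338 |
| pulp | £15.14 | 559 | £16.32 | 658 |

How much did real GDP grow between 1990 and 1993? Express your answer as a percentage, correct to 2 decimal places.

-6.27%

Real GDP 1990 = Nominal GDP 1990 = 9.29·871 + 28.83·394 + 15.14·559 = 27913.87.
Real GDP 1993 (at 1990 prices) = 9.29·695 + 28.83·338 + 15.14·658 = 26163.21.
Real growth = 26163.21/27913.87 − 1 = -0.0627.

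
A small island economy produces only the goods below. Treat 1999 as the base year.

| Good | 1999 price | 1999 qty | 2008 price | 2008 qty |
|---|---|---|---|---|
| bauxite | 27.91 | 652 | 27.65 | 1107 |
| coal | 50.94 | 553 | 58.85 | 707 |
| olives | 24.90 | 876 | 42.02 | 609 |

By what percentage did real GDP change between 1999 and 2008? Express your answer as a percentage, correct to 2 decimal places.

Real GDP 1999 = Nominal GDP 1999 = 27.91·652 + 50.94·553 + 24.90·876 = 68179.54.
Real GDP 2008 (at 1999 prices) = 27.91·1107 + 50.94·707 + 24.90·609 = 82075.05.
Real growth = 82075.05/68179.54 − 1 = 0.2038.

20.38%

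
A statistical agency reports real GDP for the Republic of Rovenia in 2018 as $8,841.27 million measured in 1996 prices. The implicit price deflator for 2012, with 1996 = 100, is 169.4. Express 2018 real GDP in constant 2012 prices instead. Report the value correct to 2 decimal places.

$14,977.11 million

Real GDP in 2012 prices = Real GDP in 1996 prices × (P_2012/P_1996) = 8841.27 × 1.694 = 14977.11.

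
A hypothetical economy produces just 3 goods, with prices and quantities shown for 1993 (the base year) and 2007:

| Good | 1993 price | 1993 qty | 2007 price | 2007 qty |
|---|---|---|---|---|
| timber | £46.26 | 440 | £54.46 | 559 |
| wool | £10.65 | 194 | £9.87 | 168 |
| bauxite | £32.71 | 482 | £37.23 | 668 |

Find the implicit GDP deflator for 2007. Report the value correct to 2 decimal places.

115.10

Nominal GDP 2007 = 54.46·559 + 9.87·168 + 37.23·668 = 56970.94.
Real GDP 2007 (at 1993 prices) = 46.26·559 + 10.65·168 + 32.71·668 = 49498.82.
Deflator = Nominal/Real × 100 = 56970.94/49498.82 × 100 = 115.096.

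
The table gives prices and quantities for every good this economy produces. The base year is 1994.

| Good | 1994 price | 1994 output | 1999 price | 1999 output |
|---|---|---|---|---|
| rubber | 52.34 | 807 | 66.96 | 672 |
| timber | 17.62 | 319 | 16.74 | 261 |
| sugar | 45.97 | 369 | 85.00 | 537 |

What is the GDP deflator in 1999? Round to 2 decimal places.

Nominal GDP 1999 = 66.96·672 + 16.74·261 + 85.00·537 = 95011.26.
Real GDP 1999 (at 1994 prices) = 52.34·672 + 17.62·261 + 45.97·537 = 64457.19.
Deflator = Nominal/Real × 100 = 95011.26/64457.19 × 100 = 147.402.

147.40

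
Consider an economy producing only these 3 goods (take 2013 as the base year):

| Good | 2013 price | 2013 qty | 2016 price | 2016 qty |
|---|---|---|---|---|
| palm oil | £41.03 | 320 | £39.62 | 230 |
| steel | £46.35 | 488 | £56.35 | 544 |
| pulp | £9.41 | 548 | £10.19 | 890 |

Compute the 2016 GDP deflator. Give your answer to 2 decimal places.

113.50

Nominal GDP 2016 = 39.62·230 + 56.35·544 + 10.19·890 = 48836.10.
Real GDP 2016 (at 2013 prices) = 41.03·230 + 46.35·544 + 9.41·890 = 43026.20.
Deflator = Nominal/Real × 100 = 48836.10/43026.20 × 100 = 113.503.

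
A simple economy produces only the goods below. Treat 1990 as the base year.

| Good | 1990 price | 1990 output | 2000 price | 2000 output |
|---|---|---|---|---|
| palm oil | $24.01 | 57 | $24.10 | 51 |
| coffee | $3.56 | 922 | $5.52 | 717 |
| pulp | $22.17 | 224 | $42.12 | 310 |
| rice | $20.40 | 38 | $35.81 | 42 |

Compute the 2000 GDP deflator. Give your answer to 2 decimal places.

171.63

Nominal GDP 2000 = 24.10·51 + 5.52·717 + 42.12·310 + 35.81·42 = 19748.16.
Real GDP 2000 (at 1990 prices) = 24.01·51 + 3.56·717 + 22.17·310 + 20.40·42 = 11506.53.
Deflator = Nominal/Real × 100 = 19748.16/11506.53 × 100 = 171.626.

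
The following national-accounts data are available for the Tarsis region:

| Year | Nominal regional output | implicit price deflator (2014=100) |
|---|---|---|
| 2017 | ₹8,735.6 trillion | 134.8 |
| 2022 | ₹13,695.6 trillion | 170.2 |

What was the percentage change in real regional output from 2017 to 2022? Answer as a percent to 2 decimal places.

24.17%

Real regional output 2017 = 8735.6 / 1.348 = 6480.42.
Real regional output 2022 = 13695.6 / 1.702 = 8046.77.
Real growth = 8046.77 / 6480.42 − 1 = 0.2417.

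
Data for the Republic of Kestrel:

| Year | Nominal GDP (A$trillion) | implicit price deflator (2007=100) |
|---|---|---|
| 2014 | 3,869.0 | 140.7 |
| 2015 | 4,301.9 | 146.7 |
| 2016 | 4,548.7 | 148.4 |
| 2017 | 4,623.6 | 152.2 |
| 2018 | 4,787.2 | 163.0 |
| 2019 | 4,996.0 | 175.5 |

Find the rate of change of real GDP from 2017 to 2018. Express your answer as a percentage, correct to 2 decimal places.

Real GDP 2017 = 4623.6/1.522 = 3037.84.
Real GDP 2018 = 4787.2/1.630 = 2936.93.
Change = 2936.93/3037.84 − 1 = -0.0332.

-3.32%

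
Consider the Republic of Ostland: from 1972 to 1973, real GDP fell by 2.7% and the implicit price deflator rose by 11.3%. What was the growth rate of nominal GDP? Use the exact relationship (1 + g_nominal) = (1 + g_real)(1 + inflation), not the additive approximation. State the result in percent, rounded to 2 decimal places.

(1 + g_nom) = (1 + g_real)(1 + π) = 0.9730 × 1.1130 = 1.08295.

8.29%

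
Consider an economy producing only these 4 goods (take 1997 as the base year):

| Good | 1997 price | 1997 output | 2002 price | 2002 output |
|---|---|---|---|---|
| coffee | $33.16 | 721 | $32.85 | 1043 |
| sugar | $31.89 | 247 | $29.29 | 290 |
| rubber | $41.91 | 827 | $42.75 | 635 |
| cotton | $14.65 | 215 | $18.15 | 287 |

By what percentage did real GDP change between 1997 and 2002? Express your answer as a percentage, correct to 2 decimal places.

Real GDP 1997 = Nominal GDP 1997 = 33.16·721 + 31.89·247 + 41.91·827 + 14.65·215 = 69594.51.
Real GDP 2002 (at 1997 prices) = 33.16·1043 + 31.89·290 + 41.91·635 + 14.65·287 = 74651.38.
Real growth = 74651.38/69594.51 − 1 = 0.0727.

7.27%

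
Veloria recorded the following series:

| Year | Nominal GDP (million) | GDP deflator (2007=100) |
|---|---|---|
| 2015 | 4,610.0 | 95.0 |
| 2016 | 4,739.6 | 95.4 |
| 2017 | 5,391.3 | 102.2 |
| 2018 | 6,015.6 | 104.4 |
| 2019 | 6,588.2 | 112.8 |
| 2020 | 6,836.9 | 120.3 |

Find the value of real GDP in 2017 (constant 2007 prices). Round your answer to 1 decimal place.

5,275.2 million

Real GDP 2017 = 5391.3 / 1.022 = 5275.24.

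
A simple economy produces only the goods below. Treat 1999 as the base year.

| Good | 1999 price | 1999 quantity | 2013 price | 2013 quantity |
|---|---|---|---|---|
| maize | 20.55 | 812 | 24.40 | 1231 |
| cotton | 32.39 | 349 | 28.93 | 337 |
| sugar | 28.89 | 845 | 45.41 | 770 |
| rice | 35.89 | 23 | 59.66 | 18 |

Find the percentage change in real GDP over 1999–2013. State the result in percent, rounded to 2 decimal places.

11.04%

Real GDP 1999 = Nominal GDP 1999 = 20.55·812 + 32.39·349 + 28.89·845 + 35.89·23 = 53228.23.
Real GDP 2013 (at 1999 prices) = 20.55·1231 + 32.39·337 + 28.89·770 + 35.89·18 = 59103.80.
Real growth = 59103.80/53228.23 − 1 = 0.1104.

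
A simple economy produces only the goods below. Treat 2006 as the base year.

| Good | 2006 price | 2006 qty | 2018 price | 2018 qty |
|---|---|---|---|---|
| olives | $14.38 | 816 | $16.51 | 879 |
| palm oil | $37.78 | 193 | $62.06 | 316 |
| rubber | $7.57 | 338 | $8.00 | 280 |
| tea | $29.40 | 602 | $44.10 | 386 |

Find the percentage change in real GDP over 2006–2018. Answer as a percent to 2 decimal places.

-3.15%

Real GDP 2006 = Nominal GDP 2006 = 14.38·816 + 37.78·193 + 7.57·338 + 29.40·602 = 39283.08.
Real GDP 2018 (at 2006 prices) = 14.38·879 + 37.78·316 + 7.57·280 + 29.40·386 = 38046.50.
Real growth = 38046.50/39283.08 − 1 = -0.0315.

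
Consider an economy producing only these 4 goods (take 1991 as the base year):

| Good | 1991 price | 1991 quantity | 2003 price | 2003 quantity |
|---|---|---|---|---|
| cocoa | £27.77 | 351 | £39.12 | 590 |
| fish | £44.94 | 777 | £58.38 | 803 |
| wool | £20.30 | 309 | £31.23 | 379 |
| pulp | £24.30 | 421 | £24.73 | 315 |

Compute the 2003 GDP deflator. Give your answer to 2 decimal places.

132.10

Nominal GDP 2003 = 39.12·590 + 58.38·803 + 31.23·379 + 24.73·315 = 89586.06.
Real GDP 2003 (at 1991 prices) = 27.77·590 + 44.94·803 + 20.30·379 + 24.30·315 = 67819.32.
Deflator = Nominal/Real × 100 = 89586.06/67819.32 × 100 = 132.095.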